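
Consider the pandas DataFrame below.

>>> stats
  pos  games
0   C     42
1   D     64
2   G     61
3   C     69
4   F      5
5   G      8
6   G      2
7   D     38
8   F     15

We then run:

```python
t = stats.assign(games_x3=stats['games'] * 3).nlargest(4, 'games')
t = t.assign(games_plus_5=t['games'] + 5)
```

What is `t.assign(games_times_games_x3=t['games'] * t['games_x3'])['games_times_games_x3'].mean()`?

10756.5

add column games_x3 = stats['games'] * 3:
  pos  games  games_x3
0   C     42       126
1   D     64       192
2   G     61       183
3   C     69       207
4   F      5        15
5   G      8        24
6   G      2         6
7   D     38       114
8   F     15        45
take 4 rows with largest games:
  pos  games  games_x3
3   C     69       207
1   D     64       192
2   G     61       183
0   C     42       126
add column games_plus_5 = t['games'] + 5:
  pos  games  games_x3  games_plus_5
3   C     69       207            74
1   D     64       192            69
2   G     61       183            66
0   C     42       126            47
add column games_times_games_x3 = t['games'] * t['games_x3']:
  pos  games  games_x3  games_plus_5  games_times_games_x3
3   C     69       207            74                 14283
1   D     64       192            69                 12288
2   G     61       183            66                 11163
0   C     42       126            47                  5292
Then the mean of column 'games_times_games_x3': 10756.5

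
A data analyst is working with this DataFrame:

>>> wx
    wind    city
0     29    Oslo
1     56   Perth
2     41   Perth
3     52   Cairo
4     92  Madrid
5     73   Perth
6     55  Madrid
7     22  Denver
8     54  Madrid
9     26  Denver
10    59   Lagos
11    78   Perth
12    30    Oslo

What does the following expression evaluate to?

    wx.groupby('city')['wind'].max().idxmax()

group by city, max of wind:
city
Cairo     52
Denver    26
Lagos     59
Madrid    92
Oslo      30
Perth     78
Name: wind, dtype: int64
Hence Madrid.

Madrid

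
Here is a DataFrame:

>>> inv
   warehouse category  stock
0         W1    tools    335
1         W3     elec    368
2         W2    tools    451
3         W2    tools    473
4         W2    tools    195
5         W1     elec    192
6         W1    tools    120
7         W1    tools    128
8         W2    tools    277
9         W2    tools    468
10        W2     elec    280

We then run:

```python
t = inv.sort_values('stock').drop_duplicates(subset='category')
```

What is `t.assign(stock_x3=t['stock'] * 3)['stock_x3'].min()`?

360

sort by stock:
   warehouse category  stock
6         W1    tools    120
7         W1    tools    128
5         W1     elec    192
4         W2    tools    195
8         W2    tools    277
10        W2     elec    280
0         W1    tools    335
1         W3     elec    368
2         W2    tools    451
9         W2    tools    468
3         W2    tools    473
drop duplicate category (keep=first):
  warehouse category  stock
6        W1    tools    120
5        W1     elec    192
add column stock_x3 = t['stock'] * 3:
  warehouse category  stock  stock_x3
6        W1    tools    120       360
5        W1     elec    192       576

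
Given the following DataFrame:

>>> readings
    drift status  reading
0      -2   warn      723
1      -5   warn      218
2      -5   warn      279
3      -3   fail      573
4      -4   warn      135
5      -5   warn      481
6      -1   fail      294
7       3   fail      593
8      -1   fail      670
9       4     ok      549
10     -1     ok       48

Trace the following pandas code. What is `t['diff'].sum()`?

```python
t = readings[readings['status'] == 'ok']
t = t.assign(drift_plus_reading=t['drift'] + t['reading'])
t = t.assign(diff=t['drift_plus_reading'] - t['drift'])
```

597

filter rows where status == 'ok':
    drift status  reading
9       4     ok      549
10     -1     ok       48
add column drift_plus_reading = t['drift'] + t['reading']:
    drift status  reading  drift_plus_reading
9       4     ok      549                 553
10     -1     ok       48                  47
add column diff = t['drift_plus_reading'] - t['drift']:
    drift status  reading  drift_plus_reading  diff
9       4     ok      549                 553   549
10     -1     ok       48                  47    48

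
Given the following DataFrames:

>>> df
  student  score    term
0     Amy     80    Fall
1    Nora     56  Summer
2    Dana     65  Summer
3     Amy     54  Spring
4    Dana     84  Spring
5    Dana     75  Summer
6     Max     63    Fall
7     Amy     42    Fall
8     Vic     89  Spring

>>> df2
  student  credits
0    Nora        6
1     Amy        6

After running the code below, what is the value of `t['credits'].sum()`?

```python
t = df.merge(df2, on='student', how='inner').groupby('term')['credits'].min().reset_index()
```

18

merge on 'student' (how='inner') → 4 rows:
  student  score    term  credits
0     Amy     80    Fall        6
1    Nora     56  Summer        6
2     Amy     54  Spring        6
3     Amy     42    Fall        6
group by term, min of credits:
term
Fall      6
Spring    6
Summer    6
Name: credits, dtype: int64
reset_index():
     term  credits
0    Fall        6
1  Spring        6
2  Summer        6
Finally, sum of column 'credits' = 18.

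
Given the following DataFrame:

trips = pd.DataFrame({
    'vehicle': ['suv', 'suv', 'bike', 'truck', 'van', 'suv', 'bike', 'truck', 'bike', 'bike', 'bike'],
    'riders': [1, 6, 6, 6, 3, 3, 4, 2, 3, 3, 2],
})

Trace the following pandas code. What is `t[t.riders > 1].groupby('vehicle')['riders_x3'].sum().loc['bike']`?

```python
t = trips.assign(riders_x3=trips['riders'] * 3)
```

add column riders_x3 = trips['riders'] * 3:
   vehicle  riders  riders_x3
0      suv       1          3
1      suv       6         18
2     bike       6         18
3    truck       6         18
4      van       3          9
5      suv       3          9
6     bike       4         12
7    truck       2          6
8     bike       3          9
9     bike       3          9
10    bike       2          6
filter rows where riders > 1:
   vehicle  riders  riders_x3
1      suv       6         18
2     bike       6         18
3    truck       6         18
4      van       3          9
5      suv       3          9
6     bike       4         12
7    truck       2          6
8     bike       3          9
9     bike       3          9
10    bike       2          6
group by vehicle, sum of riders_x3:
vehicle
bike     54
suv      27
truck    24
van       9
Name: riders_x3, dtype: int64
Then the value at index 'bike': 54

54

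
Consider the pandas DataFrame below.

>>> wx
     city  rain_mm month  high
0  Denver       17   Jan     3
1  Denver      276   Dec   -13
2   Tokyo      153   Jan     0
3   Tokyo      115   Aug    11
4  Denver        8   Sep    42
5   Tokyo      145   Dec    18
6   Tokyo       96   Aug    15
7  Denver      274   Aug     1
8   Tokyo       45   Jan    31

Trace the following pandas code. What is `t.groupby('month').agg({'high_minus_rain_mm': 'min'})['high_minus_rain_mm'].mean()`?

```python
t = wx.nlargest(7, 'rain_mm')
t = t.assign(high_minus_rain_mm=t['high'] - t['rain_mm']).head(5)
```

-238.333333333

take 7 rows with largest rain_mm:
     city  rain_mm month  high
1  Denver      276   Dec   -13
7  Denver      274   Aug     1
2   Tokyo      153   Jan     0
5   Tokyo      145   Dec    18
3   Tokyo      115   Aug    11
6   Tokyo       96   Aug    15
8   Tokyo       45   Jan    31
add column high_minus_rain_mm = t['high'] - t['rain_mm']:
     city  rain_mm month  high  high_minus_rain_mm
1  Denver      276   Dec   -13                -289
7  Denver      274   Aug     1                -273
2   Tokyo      153   Jan     0                -153
5   Tokyo      145   Dec    18                -127
3   Tokyo      115   Aug    11                -104
6   Tokyo       96   Aug    15                 -81
8   Tokyo       45   Jan    31                 -14
take first 5 rows:
     city  rain_mm month  high  high_minus_rain_mm
1  Denver      276   Dec   -13                -289
7  Denver      274   Aug     1                -273
2   Tokyo      153   Jan     0                -153
5   Tokyo      145   Dec    18                -127
3   Tokyo      115   Aug    11                -104
group by month, min of high_minus_rain_mm:
       high_minus_rain_mm
month                    
Aug                  -273
Dec                  -289
Jan                  -153
Reading off the mean of column 'high_minus_rain_mm', we get -238.333333333.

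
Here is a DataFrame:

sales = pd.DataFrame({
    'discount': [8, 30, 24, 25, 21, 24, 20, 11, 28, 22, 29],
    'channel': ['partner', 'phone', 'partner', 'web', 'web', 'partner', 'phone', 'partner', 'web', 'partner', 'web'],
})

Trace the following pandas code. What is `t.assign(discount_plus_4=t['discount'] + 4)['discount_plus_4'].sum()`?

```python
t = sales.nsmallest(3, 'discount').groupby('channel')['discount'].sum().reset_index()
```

take 3 rows with smallest discount:
   discount  channel
0         8  partner
7        11  partner
6        20    phone
group by channel, sum of discount:
channel
partner    19
phone      20
Name: discount, dtype: int64
reset_index():
   channel  discount
0  partner        19
1    phone        20
add column discount_plus_4 = t['discount'] + 4:
   channel  discount  discount_plus_4
0  partner        19               23
1    phone        20               24
The sum of column 'discount_plus_4' is 47.

47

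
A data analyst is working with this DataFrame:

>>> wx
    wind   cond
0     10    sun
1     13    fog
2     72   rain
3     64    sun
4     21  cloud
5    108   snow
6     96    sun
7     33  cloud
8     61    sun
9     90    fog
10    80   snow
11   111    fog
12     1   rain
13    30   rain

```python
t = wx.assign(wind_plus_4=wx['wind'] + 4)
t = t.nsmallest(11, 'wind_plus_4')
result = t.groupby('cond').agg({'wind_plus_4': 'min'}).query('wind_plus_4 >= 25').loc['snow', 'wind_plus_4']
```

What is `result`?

add column wind_plus_4 = wx['wind'] + 4:
    wind   cond  wind_plus_4
0     10    sun           14
1     13    fog           17
2     72   rain           76
3     64    sun           68
4     21  cloud           25
5    108   snow          112
6     96    sun          100
7     33  cloud           37
8     61    sun           65
9     90    fog           94
10    80   snow           84
11   111    fog          115
12     1   rain            5
13    30   rain           34
take 11 rows with smallest wind_plus_4:
    wind   cond  wind_plus_4
12     1   rain            5
0     10    sun           14
1     13    fog           17
4     21  cloud           25
13    30   rain           34
7     33  cloud           37
8     61    sun           65
3     64    sun           68
2     72   rain           76
10    80   snow           84
9     90    fog           94
group by cond, min of wind_plus_4:
       wind_plus_4
cond              
cloud           25
fog             17
rain             5
snow            84
sun             14
filter rows where wind_plus_4 >= 25:
       wind_plus_4
cond              
cloud           25
snow            84
Reading off the value at row 'snow', column 'wind_plus_4', we get 84.

84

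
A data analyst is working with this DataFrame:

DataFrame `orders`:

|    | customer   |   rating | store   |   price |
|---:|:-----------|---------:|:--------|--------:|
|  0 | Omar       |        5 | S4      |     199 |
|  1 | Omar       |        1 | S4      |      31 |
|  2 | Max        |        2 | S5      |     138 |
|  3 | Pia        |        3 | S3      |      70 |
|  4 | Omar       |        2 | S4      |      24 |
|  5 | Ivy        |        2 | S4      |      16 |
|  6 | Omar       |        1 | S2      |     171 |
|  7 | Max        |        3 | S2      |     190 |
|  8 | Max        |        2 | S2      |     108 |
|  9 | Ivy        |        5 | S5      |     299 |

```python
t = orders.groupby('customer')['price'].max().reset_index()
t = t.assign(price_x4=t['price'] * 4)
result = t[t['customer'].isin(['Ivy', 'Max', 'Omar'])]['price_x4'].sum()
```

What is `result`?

group by customer, max of price:
customer
Ivy     299
Max     190
Omar    199
Pia      70
Name: price, dtype: int64
reset_index():
  customer  price
0      Ivy    299
1      Max    190
2     Omar    199
3      Pia     70
add column price_x4 = t['price'] * 4:
  customer  price  price_x4
0      Ivy    299      1196
1      Max    190       760
2     Omar    199       796
3      Pia     70       280
filter rows where customer in ['Ivy', 'Max', 'Omar']:
  customer  price  price_x4
0      Ivy    299      1196
1      Max    190       760
2     Omar    199       796
So sum() = 2752.

2752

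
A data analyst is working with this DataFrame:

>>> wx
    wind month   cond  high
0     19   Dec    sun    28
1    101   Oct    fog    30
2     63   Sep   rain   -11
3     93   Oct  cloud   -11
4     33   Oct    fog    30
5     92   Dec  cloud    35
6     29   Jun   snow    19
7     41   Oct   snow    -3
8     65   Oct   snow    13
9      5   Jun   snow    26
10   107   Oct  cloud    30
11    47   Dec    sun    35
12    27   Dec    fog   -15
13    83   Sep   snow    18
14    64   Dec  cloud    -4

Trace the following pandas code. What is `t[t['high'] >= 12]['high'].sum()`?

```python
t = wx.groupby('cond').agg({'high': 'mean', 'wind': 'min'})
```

73.6

group by cond: mean(high), min(wind):
       high  wind
cond             
cloud  12.5    64
fog    15.0    27
rain  -11.0    63
snow   14.6     5
sun    31.5    19
filter rows where high >= 12:
       high  wind
cond             
cloud  12.5    64
fog    15.0    27
snow   14.6     5
sun    31.5    19
Reading off the sum of column 'high', we get 73.6.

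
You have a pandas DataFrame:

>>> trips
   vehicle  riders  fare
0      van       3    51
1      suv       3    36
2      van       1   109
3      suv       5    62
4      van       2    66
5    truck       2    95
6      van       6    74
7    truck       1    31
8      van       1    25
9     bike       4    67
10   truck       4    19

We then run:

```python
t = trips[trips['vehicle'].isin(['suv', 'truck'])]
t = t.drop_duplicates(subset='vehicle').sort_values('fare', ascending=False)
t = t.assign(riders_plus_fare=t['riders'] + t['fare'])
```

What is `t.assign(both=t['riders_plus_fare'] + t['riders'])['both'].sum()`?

141

filter rows where vehicle in ['suv', 'truck']:
   vehicle  riders  fare
1      suv       3    36
3      suv       5    62
5    truck       2    95
7    truck       1    31
10   truck       4    19
drop duplicate vehicle (keep=first):
  vehicle  riders  fare
1     suv       3    36
5   truck       2    95
sort by fare descending:
  vehicle  riders  fare
5   truck       2    95
1     suv       3    36
add column riders_plus_fare = t['riders'] + t['fare']:
  vehicle  riders  fare  riders_plus_fare
5   truck       2    95                97
1     suv       3    36                39
add column both = t['riders_plus_fare'] + t['riders']:
  vehicle  riders  fare  riders_plus_fare  both
5   truck       2    95                97    99
1     suv       3    36                39    42
Reading off the sum of column 'both', we get 141.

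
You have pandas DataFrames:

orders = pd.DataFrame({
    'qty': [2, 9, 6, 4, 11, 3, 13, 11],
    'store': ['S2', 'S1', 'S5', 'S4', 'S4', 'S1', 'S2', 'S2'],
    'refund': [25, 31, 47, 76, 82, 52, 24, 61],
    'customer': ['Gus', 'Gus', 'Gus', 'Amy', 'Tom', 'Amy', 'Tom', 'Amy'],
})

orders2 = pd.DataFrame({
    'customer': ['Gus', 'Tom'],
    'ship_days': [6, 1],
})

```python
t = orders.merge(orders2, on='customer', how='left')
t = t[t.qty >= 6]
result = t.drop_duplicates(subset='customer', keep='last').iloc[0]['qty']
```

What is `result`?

merge on 'customer' (how='left') → 8 rows:
   qty store  refund customer  ship_days
0    2    S2      25      Gus        6.0
1    9    S1      31      Gus        6.0
2    6    S5      47      Gus        6.0
3    4    S4      76      Amy        NaN
4   11    S4      82      Tom        1.0
5    3    S1      52      Amy        NaN
6   13    S2      24      Tom        1.0
7   11    S2      61      Amy        NaN
filter rows where qty >= 6:
   qty store  refund customer  ship_days
1    9    S1      31      Gus        6.0
2    6    S5      47      Gus        6.0
4   11    S4      82      Tom        1.0
6   13    S2      24      Tom        1.0
7   11    S2      61      Amy        NaN
drop duplicate customer (keep=last):
   qty store  refund customer  ship_days
2    6    S5      47      Gus        6.0
6   13    S2      24      Tom        1.0
7   11    S2      61      Amy        NaN

6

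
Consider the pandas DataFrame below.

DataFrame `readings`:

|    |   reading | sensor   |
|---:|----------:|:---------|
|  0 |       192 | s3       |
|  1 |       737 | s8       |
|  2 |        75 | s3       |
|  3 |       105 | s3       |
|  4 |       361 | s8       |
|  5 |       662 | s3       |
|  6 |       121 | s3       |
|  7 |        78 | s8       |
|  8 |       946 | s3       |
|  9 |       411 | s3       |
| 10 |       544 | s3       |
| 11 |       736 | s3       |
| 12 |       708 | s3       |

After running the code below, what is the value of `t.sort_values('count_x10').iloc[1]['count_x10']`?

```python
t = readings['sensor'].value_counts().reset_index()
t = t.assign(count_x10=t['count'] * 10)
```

value_counts of sensor:
sensor
s3    10
s8     3
Name: count, dtype: int64
reset_index():
  sensor  count
0     s3     10
1     s8      3
add column count_x10 = t['count'] * 10:
  sensor  count  count_x10
0     s3     10        100
1     s8      3         30
sort by count_x10:
  sensor  count  count_x10
1     s8      3         30
0     s3     10        100
Hence 100.

100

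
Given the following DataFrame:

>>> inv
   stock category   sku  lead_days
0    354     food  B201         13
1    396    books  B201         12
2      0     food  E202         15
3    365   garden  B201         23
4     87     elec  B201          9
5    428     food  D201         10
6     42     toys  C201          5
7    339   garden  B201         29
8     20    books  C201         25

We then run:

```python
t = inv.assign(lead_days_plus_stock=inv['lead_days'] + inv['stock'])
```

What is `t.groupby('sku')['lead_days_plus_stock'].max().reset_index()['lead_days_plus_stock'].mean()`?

add column lead_days_plus_stock = inv['lead_days'] + inv['stock']:
   stock category   sku  lead_days  lead_days_plus_stock
0    354     food  B201         13                   367
1    396    books  B201         12                   408
2      0     food  E202         15                    15
3    365   garden  B201         23                   388
4     87     elec  B201          9                    96
5    428     food  D201         10                   438
6     42     toys  C201          5                    47
7    339   garden  B201         29                   368
8     20    books  C201         25                    45
group by sku, max of lead_days_plus_stock:
sku
B201    408
C201     47
D201    438
E202     15
Name: lead_days_plus_stock, dtype: int64
reset_index():
    sku  lead_days_plus_stock
0  B201                   408
1  C201                    47
2  D201                   438
3  E202                    15
The mean of column 'lead_days_plus_stock' is 227.0.

227.0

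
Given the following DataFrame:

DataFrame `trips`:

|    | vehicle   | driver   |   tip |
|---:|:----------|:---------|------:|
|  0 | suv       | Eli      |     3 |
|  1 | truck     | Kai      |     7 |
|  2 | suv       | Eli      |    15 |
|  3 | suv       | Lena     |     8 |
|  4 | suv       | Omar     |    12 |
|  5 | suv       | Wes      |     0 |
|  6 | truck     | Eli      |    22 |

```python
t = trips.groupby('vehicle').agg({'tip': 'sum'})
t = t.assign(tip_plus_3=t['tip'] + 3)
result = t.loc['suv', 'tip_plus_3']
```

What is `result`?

41

group by vehicle, sum of tip:
         tip
vehicle     
suv       38
truck     29
add column tip_plus_3 = t['tip'] + 3:
         tip  tip_plus_3
vehicle                 
suv       38          41
truck     29          32
Then the value at row 'suv', column 'tip_plus_3': 41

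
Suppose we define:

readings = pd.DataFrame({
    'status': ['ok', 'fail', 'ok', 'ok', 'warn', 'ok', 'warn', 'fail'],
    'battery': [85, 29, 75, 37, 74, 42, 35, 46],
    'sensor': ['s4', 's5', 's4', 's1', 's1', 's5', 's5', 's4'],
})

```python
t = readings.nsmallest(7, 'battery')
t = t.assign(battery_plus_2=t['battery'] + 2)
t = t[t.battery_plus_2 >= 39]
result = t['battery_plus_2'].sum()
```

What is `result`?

take 7 rows with smallest battery:
  status  battery sensor
1   fail       29     s5
6   warn       35     s5
3     ok       37     s1
5     ok       42     s5
7   fail       46     s4
4   warn       74     s1
2     ok       75     s4
add column battery_plus_2 = t['battery'] + 2:
  status  battery sensor  battery_plus_2
1   fail       29     s5              31
6   warn       35     s5              37
3     ok       37     s1              39
5     ok       42     s5              44
7   fail       46     s4              48
4   warn       74     s1              76
2     ok       75     s4              77
filter rows where battery_plus_2 >= 39:
  status  battery sensor  battery_plus_2
3     ok       37     s1              39
5     ok       42     s5              44
7   fail       46     s4              48
4   warn       74     s1              76
2     ok       75     s4              77

284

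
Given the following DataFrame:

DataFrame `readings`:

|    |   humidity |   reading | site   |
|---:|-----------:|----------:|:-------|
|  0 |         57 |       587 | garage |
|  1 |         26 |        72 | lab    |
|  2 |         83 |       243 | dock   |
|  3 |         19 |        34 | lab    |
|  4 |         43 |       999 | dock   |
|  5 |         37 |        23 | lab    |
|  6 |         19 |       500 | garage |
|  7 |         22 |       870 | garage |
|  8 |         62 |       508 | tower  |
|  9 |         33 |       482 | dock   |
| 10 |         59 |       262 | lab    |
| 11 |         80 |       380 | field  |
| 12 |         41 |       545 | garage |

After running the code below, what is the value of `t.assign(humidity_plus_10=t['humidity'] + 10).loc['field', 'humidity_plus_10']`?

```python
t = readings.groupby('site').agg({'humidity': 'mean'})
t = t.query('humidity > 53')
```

group by site, mean of humidity:
        humidity
site            
dock       53.00
field      80.00
garage     34.75
lab        35.25
tower      62.00
filter rows where humidity > 53:
       humidity
site           
field      80.0
tower      62.0
add column humidity_plus_10 = t['humidity'] + 10:
       humidity  humidity_plus_10
site                             
field      80.0              90.0
tower      62.0              72.0
So loc['field', 'humidity_plus_10'] = 90.0.

90.0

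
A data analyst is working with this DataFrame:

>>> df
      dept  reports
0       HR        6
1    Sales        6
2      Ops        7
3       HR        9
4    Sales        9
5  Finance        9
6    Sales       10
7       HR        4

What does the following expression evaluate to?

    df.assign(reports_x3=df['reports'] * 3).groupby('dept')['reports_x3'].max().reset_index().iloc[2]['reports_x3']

add column reports_x3 = df['reports'] * 3:
      dept  reports  reports_x3
0       HR        6          18
1    Sales        6          18
2      Ops        7          21
3       HR        9          27
4    Sales        9          27
5  Finance        9          27
6    Sales       10          30
7       HR        4          12
group by dept, max of reports_x3:
dept
Finance    27
HR         27
Ops        21
Sales      30
Name: reports_x3, dtype: int64
reset_index():
      dept  reports_x3
0  Finance          27
1       HR          27
2      Ops          21
3    Sales          30

21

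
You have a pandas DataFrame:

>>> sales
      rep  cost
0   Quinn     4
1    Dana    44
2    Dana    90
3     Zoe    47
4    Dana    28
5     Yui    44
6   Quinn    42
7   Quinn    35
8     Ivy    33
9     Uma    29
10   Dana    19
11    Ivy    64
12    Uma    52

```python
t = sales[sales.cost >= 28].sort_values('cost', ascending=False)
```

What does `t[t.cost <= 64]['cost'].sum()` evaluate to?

418

filter rows where cost >= 28:
      rep  cost
1    Dana    44
2    Dana    90
3     Zoe    47
4    Dana    28
5     Yui    44
6   Quinn    42
7   Quinn    35
8     Ivy    33
9     Uma    29
11    Ivy    64
12    Uma    52
sort by cost descending:
      rep  cost
2    Dana    90
11    Ivy    64
12    Uma    52
3     Zoe    47
1    Dana    44
5     Yui    44
6   Quinn    42
7   Quinn    35
8     Ivy    33
9     Uma    29
4    Dana    28
filter rows where cost <= 64:
      rep  cost
11    Ivy    64
12    Uma    52
3     Zoe    47
1    Dana    44
5     Yui    44
6   Quinn    42
7   Quinn    35
8     Ivy    33
9     Uma    29
4    Dana    28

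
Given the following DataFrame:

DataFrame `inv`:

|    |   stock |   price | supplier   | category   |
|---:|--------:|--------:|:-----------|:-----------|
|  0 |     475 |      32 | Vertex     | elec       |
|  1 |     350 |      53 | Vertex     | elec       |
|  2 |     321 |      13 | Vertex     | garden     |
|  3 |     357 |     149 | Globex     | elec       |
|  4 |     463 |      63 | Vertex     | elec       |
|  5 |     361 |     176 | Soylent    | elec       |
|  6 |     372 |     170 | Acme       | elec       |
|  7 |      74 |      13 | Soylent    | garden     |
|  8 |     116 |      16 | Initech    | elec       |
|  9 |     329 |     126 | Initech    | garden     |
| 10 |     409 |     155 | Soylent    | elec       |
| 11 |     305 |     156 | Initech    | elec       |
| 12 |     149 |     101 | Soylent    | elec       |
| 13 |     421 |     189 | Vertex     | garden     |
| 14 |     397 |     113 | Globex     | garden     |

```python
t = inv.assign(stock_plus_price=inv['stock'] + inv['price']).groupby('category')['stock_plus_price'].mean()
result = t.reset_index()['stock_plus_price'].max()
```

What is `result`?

442.8

add column stock_plus_price = inv['stock'] + inv['price']:
    stock  price supplier category  stock_plus_price
0     475     32   Vertex     elec               507
1     350     53   Vertex     elec               403
2     321     13   Vertex   garden               334
3     357    149   Globex     elec               506
4     463     63   Vertex     elec               526
5     361    176  Soylent     elec               537
6     372    170     Acme     elec               542
7      74     13  Soylent   garden                87
8     116     16  Initech     elec               132
9     329    126  Initech   garden               455
10    409    155  Soylent     elec               564
11    305    156  Initech     elec               461
12    149    101  Soylent     elec               250
13    421    189   Vertex   garden               610
14    397    113   Globex   garden               510
group by category, mean of stock_plus_price:
category
elec      442.8
garden    399.2
Name: stock_plus_price, dtype: float64
reset_index():
  category  stock_plus_price
0     elec             442.8
1   garden             399.2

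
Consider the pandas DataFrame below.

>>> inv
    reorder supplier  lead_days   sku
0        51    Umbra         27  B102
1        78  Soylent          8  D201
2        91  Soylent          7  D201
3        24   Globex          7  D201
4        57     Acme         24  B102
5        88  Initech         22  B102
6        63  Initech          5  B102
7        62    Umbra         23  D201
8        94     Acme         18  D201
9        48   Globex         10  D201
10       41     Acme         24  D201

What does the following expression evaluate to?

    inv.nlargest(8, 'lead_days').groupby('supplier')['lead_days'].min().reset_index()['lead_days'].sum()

81

take 8 rows with largest lead_days:
    reorder supplier  lead_days   sku
0        51    Umbra         27  B102
4        57     Acme         24  B102
10       41     Acme         24  D201
7        62    Umbra         23  D201
5        88  Initech         22  B102
8        94     Acme         18  D201
9        48   Globex         10  D201
1        78  Soylent          8  D201
group by supplier, min of lead_days:
supplier
Acme       18
Globex     10
Initech    22
Soylent     8
Umbra      23
Name: lead_days, dtype: int64
reset_index():
  supplier  lead_days
0     Acme         18
1   Globex         10
2  Initech         22
3  Soylent          8
4    Umbra         23
So sum() = 81.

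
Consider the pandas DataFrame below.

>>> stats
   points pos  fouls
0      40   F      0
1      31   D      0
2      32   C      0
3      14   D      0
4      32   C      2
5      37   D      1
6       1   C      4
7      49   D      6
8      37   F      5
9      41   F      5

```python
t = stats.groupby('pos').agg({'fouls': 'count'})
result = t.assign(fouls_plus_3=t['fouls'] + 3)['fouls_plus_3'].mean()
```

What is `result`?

6.33333333333

group by pos, count of fouls:
     fouls
pos       
C        3
D        4
F        3
add column fouls_plus_3 = t['fouls'] + 3:
     fouls  fouls_plus_3
pos                     
C        3             6
D        4             7
F        3             6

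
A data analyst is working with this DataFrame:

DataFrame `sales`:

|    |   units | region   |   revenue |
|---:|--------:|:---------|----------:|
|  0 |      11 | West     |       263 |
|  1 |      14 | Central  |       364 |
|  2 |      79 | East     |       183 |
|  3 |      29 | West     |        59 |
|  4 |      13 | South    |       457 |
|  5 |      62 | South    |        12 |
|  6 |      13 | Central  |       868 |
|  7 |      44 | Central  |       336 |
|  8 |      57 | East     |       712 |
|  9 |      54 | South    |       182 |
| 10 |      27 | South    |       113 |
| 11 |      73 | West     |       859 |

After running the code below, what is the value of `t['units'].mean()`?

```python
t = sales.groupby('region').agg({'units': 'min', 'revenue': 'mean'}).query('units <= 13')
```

12.3333333333

group by region: min(units), mean(revenue):
         units     revenue
region                    
Central     13  522.666667
East        57  447.500000
South       13  191.000000
West        11  393.666667
filter rows where units <= 13:
         units     revenue
region                    
Central     13  522.666667
South       13  191.000000
West        11  393.666667
Hence 12.3333333333.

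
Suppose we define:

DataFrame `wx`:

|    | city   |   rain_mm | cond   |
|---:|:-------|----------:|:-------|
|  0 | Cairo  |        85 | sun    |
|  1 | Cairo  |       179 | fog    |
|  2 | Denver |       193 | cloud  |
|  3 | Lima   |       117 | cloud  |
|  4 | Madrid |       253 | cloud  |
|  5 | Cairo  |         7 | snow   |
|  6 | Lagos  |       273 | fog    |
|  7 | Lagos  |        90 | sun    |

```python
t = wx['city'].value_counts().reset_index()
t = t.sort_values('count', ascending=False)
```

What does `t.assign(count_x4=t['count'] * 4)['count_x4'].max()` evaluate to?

value_counts of city:
city
Cairo     3
Lagos     2
Denver    1
Lima      1
Madrid    1
Name: count, dtype: int64
reset_index():
     city  count
0   Cairo      3
1   Lagos      2
2  Denver      1
3    Lima      1
4  Madrid      1
sort by count descending:
     city  count
0   Cairo      3
1   Lagos      2
2  Denver      1
3    Lima      1
4  Madrid      1
add column count_x4 = t['count'] * 4:
     city  count  count_x4
0   Cairo      3        12
1   Lagos      2         8
2  Denver      1         4
3    Lima      1         4
4  Madrid      1         4
The max of column 'count_x4' is 12.

12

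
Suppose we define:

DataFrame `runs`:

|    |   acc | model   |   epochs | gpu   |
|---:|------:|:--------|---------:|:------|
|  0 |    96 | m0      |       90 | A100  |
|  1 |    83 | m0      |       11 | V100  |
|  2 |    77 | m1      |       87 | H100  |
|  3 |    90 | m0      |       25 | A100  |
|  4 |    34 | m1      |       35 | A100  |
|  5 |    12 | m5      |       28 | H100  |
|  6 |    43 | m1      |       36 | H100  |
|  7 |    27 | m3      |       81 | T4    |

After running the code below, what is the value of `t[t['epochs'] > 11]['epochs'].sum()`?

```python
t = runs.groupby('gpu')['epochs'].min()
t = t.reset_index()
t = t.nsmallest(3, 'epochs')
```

group by gpu, min of epochs:
gpu
A100    25
H100    28
T4      81
V100    11
Name: epochs, dtype: int64
reset_index():
    gpu  epochs
0  A100      25
1  H100      28
2    T4      81
3  V100      11
take 3 rows with smallest epochs:
    gpu  epochs
3  V100      11
0  A100      25
1  H100      28
filter rows where epochs > 11:
    gpu  epochs
0  A100      25
1  H100      28
Finally, sum of column 'epochs' = 53.

53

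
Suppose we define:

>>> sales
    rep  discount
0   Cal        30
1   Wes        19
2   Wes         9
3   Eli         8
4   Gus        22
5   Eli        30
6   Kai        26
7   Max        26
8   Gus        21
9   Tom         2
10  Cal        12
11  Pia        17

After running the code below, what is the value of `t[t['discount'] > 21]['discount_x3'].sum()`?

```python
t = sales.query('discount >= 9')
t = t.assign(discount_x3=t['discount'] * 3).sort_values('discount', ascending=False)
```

filter rows where discount >= 9:
    rep  discount
0   Cal        30
1   Wes        19
2   Wes         9
4   Gus        22
5   Eli        30
6   Kai        26
7   Max        26
8   Gus        21
10  Cal        12
11  Pia        17
add column discount_x3 = t['discount'] * 3:
    rep  discount  discount_x3
0   Cal        30           90
1   Wes        19           57
2   Wes         9           27
4   Gus        22           66
5   Eli        30           90
6   Kai        26           78
7   Max        26           78
8   Gus        21           63
10  Cal        12           36
11  Pia        17           51
sort by discount descending:
    rep  discount  discount_x3
0   Cal        30           90
5   Eli        30           90
6   Kai        26           78
7   Max        26           78
4   Gus        22           66
8   Gus        21           63
1   Wes        19           57
11  Pia        17           51
10  Cal        12           36
2   Wes         9           27
filter rows where discount > 21:
   rep  discount  discount_x3
0  Cal        30           90
5  Eli        30           90
6  Kai        26           78
7  Max        26           78
4  Gus        22           66

402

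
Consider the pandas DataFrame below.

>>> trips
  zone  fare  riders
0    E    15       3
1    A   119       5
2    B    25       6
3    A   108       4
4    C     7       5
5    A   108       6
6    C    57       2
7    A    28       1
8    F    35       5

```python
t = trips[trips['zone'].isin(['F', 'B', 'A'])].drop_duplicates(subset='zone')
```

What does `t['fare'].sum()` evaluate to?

filter rows where zone in ['F', 'B', 'A']:
  zone  fare  riders
1    A   119       5
2    B    25       6
3    A   108       4
5    A   108       6
7    A    28       1
8    F    35       5
drop duplicate zone (keep=first):
  zone  fare  riders
1    A   119       5
2    B    25       6
8    F    35       5
So sum() = 179.

179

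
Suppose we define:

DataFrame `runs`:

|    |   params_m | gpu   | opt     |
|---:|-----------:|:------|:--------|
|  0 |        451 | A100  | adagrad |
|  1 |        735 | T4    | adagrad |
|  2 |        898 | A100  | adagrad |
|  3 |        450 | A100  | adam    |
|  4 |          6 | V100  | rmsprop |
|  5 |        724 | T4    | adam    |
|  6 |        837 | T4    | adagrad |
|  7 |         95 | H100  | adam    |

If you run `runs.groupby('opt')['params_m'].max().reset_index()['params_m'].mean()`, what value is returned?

group by opt, max of params_m:
opt
adagrad    898
adam       724
rmsprop      6
Name: params_m, dtype: int64
reset_index():
       opt  params_m
0  adagrad       898
1     adam       724
2  rmsprop         6
So mean() = 542.666666667.

542.666666667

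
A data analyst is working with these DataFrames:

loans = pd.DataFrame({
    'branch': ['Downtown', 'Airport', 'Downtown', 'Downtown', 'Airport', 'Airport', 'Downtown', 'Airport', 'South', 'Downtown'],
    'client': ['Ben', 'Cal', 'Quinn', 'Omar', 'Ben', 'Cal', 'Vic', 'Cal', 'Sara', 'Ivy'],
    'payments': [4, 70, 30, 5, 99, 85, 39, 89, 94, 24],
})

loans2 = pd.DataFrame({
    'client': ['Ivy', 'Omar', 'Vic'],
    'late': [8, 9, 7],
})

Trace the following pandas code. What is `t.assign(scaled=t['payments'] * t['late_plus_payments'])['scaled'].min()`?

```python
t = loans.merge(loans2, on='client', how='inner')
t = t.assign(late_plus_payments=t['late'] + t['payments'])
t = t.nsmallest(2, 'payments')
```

merge on 'client' (how='inner') → 3 rows:
     branch client  payments  late
0  Downtown   Omar         5     9
1  Downtown    Vic        39     7
2  Downtown    Ivy        24     8
add column late_plus_payments = t['late'] + t['payments']:
     branch client  payments  late  late_plus_payments
0  Downtown   Omar         5     9                  14
1  Downtown    Vic        39     7                  46
2  Downtown    Ivy        24     8                  32
take 2 rows with smallest payments:
     branch client  payments  late  late_plus_payments
0  Downtown   Omar         5     9                  14
2  Downtown    Ivy        24     8                  32
add column scaled = t['payments'] * t['late_plus_payments']:
     branch client  payments  late  late_plus_payments  scaled
0  Downtown   Omar         5     9                  14      70
2  Downtown    Ivy        24     8                  32     768

70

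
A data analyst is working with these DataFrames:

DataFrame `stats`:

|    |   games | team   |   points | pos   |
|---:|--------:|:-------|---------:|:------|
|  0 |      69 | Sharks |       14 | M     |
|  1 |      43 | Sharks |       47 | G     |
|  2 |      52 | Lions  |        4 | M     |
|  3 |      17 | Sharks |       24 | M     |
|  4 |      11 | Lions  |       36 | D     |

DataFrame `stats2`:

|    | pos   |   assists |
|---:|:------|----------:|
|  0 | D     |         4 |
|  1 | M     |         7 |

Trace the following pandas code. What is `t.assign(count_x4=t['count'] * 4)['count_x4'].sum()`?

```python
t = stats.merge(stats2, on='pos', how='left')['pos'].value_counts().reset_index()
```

20

merge on 'pos' (how='left') → 5 rows:
   games    team  points pos  assists
0     69  Sharks      14   M      7.0
1     43  Sharks      47   G      NaN
2     52   Lions       4   M      7.0
3     17  Sharks      24   M      7.0
4     11   Lions      36   D      4.0
value_counts of pos:
pos
M    3
G    1
D    1
Name: count, dtype: int64
reset_index():
  pos  count
0   M      3
1   G      1
2   D      1
add column count_x4 = t['count'] * 4:
  pos  count  count_x4
0   M      3        12
1   G      1         4
2   D      1         4
sum of column 'count_x4' → 20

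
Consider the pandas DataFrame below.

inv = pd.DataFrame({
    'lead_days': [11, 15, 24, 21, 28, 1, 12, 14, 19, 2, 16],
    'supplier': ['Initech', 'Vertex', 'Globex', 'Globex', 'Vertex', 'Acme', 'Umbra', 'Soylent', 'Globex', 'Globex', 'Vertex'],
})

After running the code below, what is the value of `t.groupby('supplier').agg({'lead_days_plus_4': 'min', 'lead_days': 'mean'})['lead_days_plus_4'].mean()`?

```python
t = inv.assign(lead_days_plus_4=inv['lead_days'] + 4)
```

add column lead_days_plus_4 = inv['lead_days'] + 4:
    lead_days supplier  lead_days_plus_4
0          11  Initech                15
1          15   Vertex                19
2          24   Globex                28
3          21   Globex                25
4          28   Vertex                32
5           1     Acme                 5
6          12    Umbra                16
7          14  Soylent                18
8          19   Globex                23
9           2   Globex                 6
10         16   Vertex                20
group by supplier: min(lead_days_plus_4), mean(lead_days):
          lead_days_plus_4  lead_days
supplier                             
Acme                     5   1.000000
Globex                   6  16.500000
Initech                 15  11.000000
Soylent                 18  14.000000
Umbra                   16  12.000000
Vertex                  19  19.666667
Then the mean of column 'lead_days_plus_4': 13.1666666667

13.1666666667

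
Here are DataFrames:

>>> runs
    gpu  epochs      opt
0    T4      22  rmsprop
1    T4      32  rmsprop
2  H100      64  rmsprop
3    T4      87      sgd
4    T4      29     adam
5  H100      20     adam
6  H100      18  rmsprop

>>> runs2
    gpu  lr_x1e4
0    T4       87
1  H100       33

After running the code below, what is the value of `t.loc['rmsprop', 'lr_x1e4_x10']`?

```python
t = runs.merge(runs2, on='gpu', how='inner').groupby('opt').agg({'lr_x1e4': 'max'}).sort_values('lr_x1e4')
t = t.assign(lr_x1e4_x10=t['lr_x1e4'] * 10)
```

870

merge on 'gpu' (how='inner') → 7 rows:
    gpu  epochs      opt  lr_x1e4
0    T4      22  rmsprop       87
1    T4      32  rmsprop       87
2  H100      64  rmsprop       33
3    T4      87      sgd       87
4    T4      29     adam       87
5  H100      20     adam       33
6  H100      18  rmsprop       33
group by opt, max of lr_x1e4:
         lr_x1e4
opt             
adam          87
rmsprop       87
sgd           87
sort by lr_x1e4:
         lr_x1e4
opt             
adam          87
rmsprop       87
sgd           87
add column lr_x1e4_x10 = t['lr_x1e4'] * 10:
         lr_x1e4  lr_x1e4_x10
opt                          
adam          87          870
rmsprop       87          870
sgd           87          870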